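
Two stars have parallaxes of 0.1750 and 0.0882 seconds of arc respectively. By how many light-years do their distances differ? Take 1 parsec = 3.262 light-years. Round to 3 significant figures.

d_A = 1/0.1750″ = 5.7143 pc; d_B = 1/0.08820″ = 11.338 pc.
|d_B − d_A| = |11.338 − 5.7143| = 5.6237 pc = 5.6237 × 3.262 ly = 18.345 ly.

18.3 ly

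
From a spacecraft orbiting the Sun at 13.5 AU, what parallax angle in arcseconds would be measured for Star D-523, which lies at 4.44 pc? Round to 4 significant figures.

3.041 arcsec

p (arcsec) = B (AU) / d (pc).
p = 13.5 / 4.44 = 3.0405 arcsec.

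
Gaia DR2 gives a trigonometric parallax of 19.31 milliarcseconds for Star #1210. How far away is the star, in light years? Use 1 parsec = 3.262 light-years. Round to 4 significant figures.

168.9 light years

p = 19.31 milliarcseconds = 0.01931 arcsec.
d = 1/p = 1/0.01931 = 51.787 pc.
In light-years: 51.787 × 3.262 = 168.93 ly.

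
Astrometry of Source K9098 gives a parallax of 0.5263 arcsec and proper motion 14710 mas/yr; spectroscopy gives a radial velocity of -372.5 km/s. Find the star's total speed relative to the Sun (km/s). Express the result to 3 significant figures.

d = 1/p = 1/0.5263″ = 1.9001 pc.
μ = 14710 mas/yr = 14.71 ″/yr.
v_t = 4.740 μ d = 4.740 × 14.71 × 1.9001 = 132.49 km/s.
v = √(v_r² + v_t²) = √((-372.5)² + 132.49²) = √156310 = 395.36 km/s.

395 km/s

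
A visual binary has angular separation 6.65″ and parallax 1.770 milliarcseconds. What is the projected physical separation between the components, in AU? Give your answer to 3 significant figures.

d = 1/p = 1/0.001770″ = 564.97 pc.
At distance d (pc), an angle of θ arcsec spans θ·d AU: s = 6.65 × 564.97 = 3757.1 AU.

3760 AU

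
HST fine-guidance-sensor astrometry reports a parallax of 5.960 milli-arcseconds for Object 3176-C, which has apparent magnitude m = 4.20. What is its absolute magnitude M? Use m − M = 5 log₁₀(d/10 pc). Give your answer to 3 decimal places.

d = 1/p = 1/0.005960″ = 167.79 pc.
m − M = 5 log₁₀(167.79) − 5 = 11.1238 − 5 = 6.1238.
M = m − (m − M) = 4.20 − 6.1238 = -1.924.

M = -1.924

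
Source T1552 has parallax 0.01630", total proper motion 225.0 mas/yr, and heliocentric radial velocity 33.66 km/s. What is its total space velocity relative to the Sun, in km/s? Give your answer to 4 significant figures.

d = 1/p = 1/0.01630″ = 61.35 pc.
μ = 225.0 mas/yr = 0.2250 ″/yr.
v_t = 4.740 μ d = 4.740 × 0.2250 × 61.35 = 65.43 km/s.
v = √(v_r² + v_t²) = √(33.66² + 65.43²) = √5414.08 = 73.58 km/s.

73.58 km/s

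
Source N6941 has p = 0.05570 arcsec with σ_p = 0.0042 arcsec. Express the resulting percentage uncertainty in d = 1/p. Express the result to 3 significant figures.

For d = 1/p, |σ_d/d| = |σ_p/p|.
σ_p/p = 0.0042 / 0.05570 = 0.075404 = 7.5404%.

7.54%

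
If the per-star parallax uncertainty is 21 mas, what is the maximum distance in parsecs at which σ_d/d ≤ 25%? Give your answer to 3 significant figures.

11.9 pc

σ_d/d = σ_p/p, so the condition is σ_p/p ≤ 0.25, i.e. p ≥ σ_p/0.25.
p_min = 21/0.25 = 84 mas = 0.084 arcsec.
d_max = 1/p_min = 1/0.084 = 11.905 pc.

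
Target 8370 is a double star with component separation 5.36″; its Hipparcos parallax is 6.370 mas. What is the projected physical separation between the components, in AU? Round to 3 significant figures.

841 AU

d = 1/p = 1/0.006370″ = 156.99 pc.
At distance d (pc), an angle of θ arcsec spans θ·d AU: s = 5.36 × 156.99 = 841.47 AU.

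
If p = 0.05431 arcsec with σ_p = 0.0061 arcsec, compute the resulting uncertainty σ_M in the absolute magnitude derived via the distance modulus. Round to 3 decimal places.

M = m − 5 log₁₀ d + 5 = m + 5 log₁₀ p + 5, so ∂M/∂p = 5/(p ln 10).
σ_M = (5/ln 10) · (σ_p/p) = 2.1715 × 0.0061/0.05431 = 2.1715 × 0.11232 = 0.2439.

σ_M = 0.244 mag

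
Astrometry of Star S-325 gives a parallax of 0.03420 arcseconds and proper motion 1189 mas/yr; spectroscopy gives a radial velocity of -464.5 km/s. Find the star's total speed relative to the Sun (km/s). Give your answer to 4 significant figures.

492.9 km/s

d = 1/p = 1/0.03420″ = 29.24 pc.
μ = 1189 mas/yr = 1.189 ″/yr.
v_t = 4.740 μ d = 4.740 × 1.189 × 29.24 = 164.79 km/s.
v = √(v_r² + v_t²) = √((-464.5)² + 164.79²) = √242916 = 492.87 km/s.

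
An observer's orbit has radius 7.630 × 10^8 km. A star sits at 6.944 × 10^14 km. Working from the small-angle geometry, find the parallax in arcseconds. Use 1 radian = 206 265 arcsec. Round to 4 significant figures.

θ ≈ B/d = (7.630 × 10^8) / (6.944 × 10^14) = 1.0988 × 10^-6 rad.
In arcseconds: 1.0988 × 10^-6 × 206265 = 0.22664″.

0.2266 arcsec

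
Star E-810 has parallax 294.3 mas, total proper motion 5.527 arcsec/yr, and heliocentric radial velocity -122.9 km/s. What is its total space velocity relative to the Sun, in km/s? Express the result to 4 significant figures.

151.8 km/s

d = 1/p = 1/0.2943″ = 3.3979 pc.
v_t = 4.740 μ d = 4.740 × 5.527 × 3.3979 = 89.018 km/s.
v = √(v_r² + v_t²) = √((-122.9)² + 89.018²) = √23028.6 = 151.75 km/s.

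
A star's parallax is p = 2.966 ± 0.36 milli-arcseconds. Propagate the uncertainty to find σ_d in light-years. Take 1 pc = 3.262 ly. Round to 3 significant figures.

d = 1/p, so σ_d = σ_p / p².
σ_d = 0.000360 / (0.002966)² = 0.000360 / 0.0000087972 = 40.922 pc = 40.922 × 3.262 ly = 133.49 ly.

133 ly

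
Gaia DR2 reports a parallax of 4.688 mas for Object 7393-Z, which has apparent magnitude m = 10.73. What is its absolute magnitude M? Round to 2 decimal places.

d = 1/p = 1/0.004688″ = 213.31 pc.
m − M = 5 log₁₀(213.31) − 5 = 11.6451 − 5 = 6.6451.
M = m − (m − M) = 10.73 − 6.6451 = 4.08.

M = 4.08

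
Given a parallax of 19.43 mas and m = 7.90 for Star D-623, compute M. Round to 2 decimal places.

M = 4.34

d = 1/p = 1/0.01943″ = 51.467 pc.
m − M = 5 log₁₀(51.467) − 5 = 8.5576 − 5 = 3.5576.
M = m − (m − M) = 7.90 − 3.5576 = 4.34.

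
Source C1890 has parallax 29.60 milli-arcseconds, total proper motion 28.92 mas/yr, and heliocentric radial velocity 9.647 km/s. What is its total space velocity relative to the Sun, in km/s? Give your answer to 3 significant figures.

10.7 km/s

d = 1/p = 1/0.02960″ = 33.784 pc.
μ = 28.92 mas/yr = 0.02892 ″/yr.
v_t = 4.740 μ d = 4.740 × 0.02892 × 33.784 = 4.6311 km/s.
v = √(v_r² + v_t²) = √(9.647² + 4.6311²) = √114.512 = 10.701 km/s.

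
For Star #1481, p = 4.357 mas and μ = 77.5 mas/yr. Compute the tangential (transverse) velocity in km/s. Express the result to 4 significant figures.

84.31 km/s

d = 1/p = 1/0.004357″ = 229.52 pc.
μ = 77.5 mas/yr = 0.0775 ″/yr.
v_t = 4.74 × μ × d = 4.74 × 0.0775 × 229.52 = 84.314 km/s.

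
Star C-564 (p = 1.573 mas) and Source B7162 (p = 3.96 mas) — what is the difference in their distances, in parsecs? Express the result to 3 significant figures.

d_A = 1/0.001573″ = 635.73 pc; d_B = 1/0.003960″ = 252.53 pc.
|d_B − d_A| = |252.53 − 635.73| = 383.2 pc.

383 pc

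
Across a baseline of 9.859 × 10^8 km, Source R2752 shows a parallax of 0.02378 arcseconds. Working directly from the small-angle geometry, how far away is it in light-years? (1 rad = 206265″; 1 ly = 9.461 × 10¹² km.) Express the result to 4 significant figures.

θ = 0.02378″ = 0.02378/206265 = 1.1529 × 10^-7 rad.
d = B/θ = (9.859 × 10^8) / (1.1529 × 10^-7) = 8.5515 × 10^15 km = (8.5515 × 10^15) / (9.461 × 10^12) ly = 903.87 ly.

903.9 ly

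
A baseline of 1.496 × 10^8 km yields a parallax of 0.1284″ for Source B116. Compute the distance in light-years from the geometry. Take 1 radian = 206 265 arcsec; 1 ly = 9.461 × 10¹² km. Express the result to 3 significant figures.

25.4 ly

θ = 0.1284″ = 0.1284/206265 = 6.2250 × 10^-7 rad.
d = B/θ = (1.496 × 10^8) / (6.2250 × 10^-7) = 2.4032 × 10^14 km = (2.4032 × 10^14) / (9.461 × 10^12) ly = 25.401 ly.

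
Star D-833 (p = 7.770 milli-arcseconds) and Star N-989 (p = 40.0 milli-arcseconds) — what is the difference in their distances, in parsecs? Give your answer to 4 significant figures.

d_A = 1/0.007770″ = 128.7 pc; d_B = 1/0.04000″ = 25 pc.
|d_B − d_A| = |25 − 128.7| = 103.7 pc.

103.7 pc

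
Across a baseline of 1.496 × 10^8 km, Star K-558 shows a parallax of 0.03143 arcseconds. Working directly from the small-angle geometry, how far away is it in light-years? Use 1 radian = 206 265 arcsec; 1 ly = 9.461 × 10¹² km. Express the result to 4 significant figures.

103.8 ly

θ = 0.03143″ = 0.03143/206265 = 1.5238 × 10^-7 rad.
d = B/θ = (1.496 × 10^8) / (1.5238 × 10^-7) = 9.8176 × 10^14 km = (9.8176 × 10^14) / (9.461 × 10^12) ly = 103.77 ly.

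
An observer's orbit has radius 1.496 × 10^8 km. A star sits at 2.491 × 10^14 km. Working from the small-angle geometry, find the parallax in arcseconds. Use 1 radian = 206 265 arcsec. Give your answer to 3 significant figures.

θ ≈ B/d = (1.496 × 10^8) / (2.491 × 10^14) = 6.0056 × 10^-7 rad.
In arcseconds: 6.0056 × 10^-7 × 206265 = 0.12387″.

0.124 arcsec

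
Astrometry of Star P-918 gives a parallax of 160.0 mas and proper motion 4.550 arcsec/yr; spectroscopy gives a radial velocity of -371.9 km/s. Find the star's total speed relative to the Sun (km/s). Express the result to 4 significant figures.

395.6 km/s

d = 1/p = 1/0.1600″ = 6.25 pc.
v_t = 4.740 μ d = 4.740 × 4.550 × 6.25 = 134.79 km/s.
v = √(v_r² + v_t²) = √((-371.9)² + 134.79²) = √156478 = 395.57 km/s.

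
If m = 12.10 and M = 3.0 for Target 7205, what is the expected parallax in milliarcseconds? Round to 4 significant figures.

1.514 mas

m − M = 12.10 − 3.0 = 9.10.
d = 10^((m−M)/5 + 1) = 10^2.820 = 660.69 pc.
p = 1/d = 1/660.69 = 0.0015136 arcsec = 1.5136 mas.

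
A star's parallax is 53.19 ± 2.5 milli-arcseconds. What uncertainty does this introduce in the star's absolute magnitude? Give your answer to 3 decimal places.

M = m − 5 log₁₀ d + 5 = m + 5 log₁₀ p + 5, so ∂M/∂p = 5/(p ln 10).
σ_M = (5/ln 10) · (σ_p/p) = 2.1715 × 2.5/53.19 = 2.1715 × 0.047001 = 0.10206.

σ_M = 0.102 mag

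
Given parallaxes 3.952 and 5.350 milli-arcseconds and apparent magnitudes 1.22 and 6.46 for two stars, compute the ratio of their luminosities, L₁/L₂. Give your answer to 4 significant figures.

L₁/L₂ = 228.6

d₁ = 1/p₁ = 1/0.003952″ = 253.04 pc; d₂ = 1/p₂ = 1/0.005350″ = 186.92 pc.
M₁ = m₁ − 5 log₁₀ d₁ + 5 = 1.22 − 12.0159 + 5 = -5.7959.
M₂ = 6.46 − 11.3583 + 5 = 0.1017.
L₁/L₂ = 10^(0.4(M₂ − M₁)) = 10^(0.4 × 5.8976) = 10^2.35904 = 228.58.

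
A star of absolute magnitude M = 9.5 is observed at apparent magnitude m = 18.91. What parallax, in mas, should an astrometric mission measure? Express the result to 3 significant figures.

m − M = 18.91 − 9.5 = 9.41.
d = 10^((m−M)/5 + 1) = 10^2.882 = 762.08 pc.
p = 1/d = 1/762.08 = 0.0013122 arcsec = 1.3122 mas.

1.31 mas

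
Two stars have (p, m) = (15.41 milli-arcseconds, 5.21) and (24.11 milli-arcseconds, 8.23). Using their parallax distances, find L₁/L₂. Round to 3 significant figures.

d₁ = 1/p₁ = 1/0.01541″ = 64.893 pc; d₂ = 1/p₂ = 1/0.02411″ = 41.477 pc.
M₁ = m₁ − 5 log₁₀ d₁ + 5 = 5.21 − 9.0610 + 5 = 1.1490.
M₂ = 8.23 − 8.0890 + 5 = 5.1410.
L₁/L₂ = 10^(0.4(M₂ − M₁)) = 10^(0.4 × 3.9920) = 10^1.59680 = 39.518.

L₁/L₂ = 39.5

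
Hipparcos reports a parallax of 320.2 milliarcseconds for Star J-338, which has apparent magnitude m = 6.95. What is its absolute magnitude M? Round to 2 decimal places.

M = 9.48

d = 1/p = 1/0.3202″ = 3.123 pc.
m − M = 5 log₁₀(3.123) − 5 = 2.4729 − 5 = -2.5271.
M = m − (m − M) = 6.95 − (-2.5271) = 9.48.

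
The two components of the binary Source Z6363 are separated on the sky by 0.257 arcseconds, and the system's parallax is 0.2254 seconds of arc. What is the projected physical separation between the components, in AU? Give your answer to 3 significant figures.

1.14 AU

d = 1/p = 1/0.2254″ = 4.4366 pc.
At distance d (pc), an angle of θ arcsec spans θ·d AU: s = 0.257 × 4.4366 = 1.1402 AU.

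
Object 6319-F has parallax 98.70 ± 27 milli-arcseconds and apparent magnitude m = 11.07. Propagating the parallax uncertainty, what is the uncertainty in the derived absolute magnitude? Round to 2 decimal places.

σ_M = 0.59 mag

M = m − 5 log₁₀ d + 5 = m + 5 log₁₀ p + 5, so ∂M/∂p = 5/(p ln 10).
σ_M = (5/ln 10) · (σ_p/p) = 2.1715 × 27/98.70 = 2.1715 × 0.27356 = 0.59404.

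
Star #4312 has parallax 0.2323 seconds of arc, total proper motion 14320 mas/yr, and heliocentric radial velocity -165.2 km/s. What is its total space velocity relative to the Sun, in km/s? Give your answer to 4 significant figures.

d = 1/p = 1/0.2323″ = 4.3048 pc.
μ = 14320 mas/yr = 14.32 ″/yr.
v_t = 4.740 μ d = 4.740 × 14.32 × 4.3048 = 292.2 km/s.
v = √(v_r² + v_t²) = √((-165.2)² + 292.2²) = √112672 = 335.67 km/s.

335.7 km/s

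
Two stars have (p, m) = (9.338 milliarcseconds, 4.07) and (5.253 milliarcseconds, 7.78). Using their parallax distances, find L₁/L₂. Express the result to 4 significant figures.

d₁ = 1/p₁ = 1/0.009338″ = 107.09 pc; d₂ = 1/p₂ = 1/0.005253″ = 190.37 pc.
M₁ = m₁ − 5 log₁₀ d₁ + 5 = 4.07 − 10.1487 + 5 = -1.0787.
M₂ = 7.78 − 11.3980 + 5 = 1.3820.
L₁/L₂ = 10^(0.4(M₂ − M₁)) = 10^(0.4 × 2.4607) = 10^0.98428 = 9.6445.

L₁/L₂ = 9.645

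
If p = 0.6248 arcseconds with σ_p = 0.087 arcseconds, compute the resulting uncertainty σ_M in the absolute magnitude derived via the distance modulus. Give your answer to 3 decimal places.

M = m − 5 log₁₀ d + 5 = m + 5 log₁₀ p + 5, so ∂M/∂p = 5/(p ln 10).
σ_M = (5/ln 10) · (σ_p/p) = 2.1715 × 0.087/0.6248 = 2.1715 × 0.13924 = 0.30236.

σ_M = 0.302 mag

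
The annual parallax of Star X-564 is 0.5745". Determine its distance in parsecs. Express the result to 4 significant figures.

1.741 pc

d = 1/p = 1/0.5745 = 1.7406 pc.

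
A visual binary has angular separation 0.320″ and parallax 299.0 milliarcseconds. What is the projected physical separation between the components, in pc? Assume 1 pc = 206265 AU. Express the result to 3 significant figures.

d = 1/p = 1/0.2990″ = 3.3445 pc.
At distance d (pc), an angle of θ arcsec spans θ·d AU: s = 0.320 × 3.3445 = 1.0702 AU.
= 1.0702 / 206265 = 5.1885 × 10^-6 pc.

5.19 × 10^-6 pc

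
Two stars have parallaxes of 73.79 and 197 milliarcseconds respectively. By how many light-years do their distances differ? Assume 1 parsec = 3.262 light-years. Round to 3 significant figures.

27.6 ly

d_A = 1/0.07379″ = 13.552 pc; d_B = 1/0.1970″ = 5.0761 pc.
|d_B − d_A| = |5.0761 − 13.552| = 8.4759 pc = 8.4759 × 3.262 ly = 27.648 ly.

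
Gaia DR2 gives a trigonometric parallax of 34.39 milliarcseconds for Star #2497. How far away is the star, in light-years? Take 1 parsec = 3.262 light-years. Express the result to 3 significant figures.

94.9 light years

p = 34.39 milliarcseconds = 0.03439 arcsec.
d = 1/p = 1/0.03439 = 29.078 pc.
In light-years: 29.078 × 3.262 = 94.852 ly.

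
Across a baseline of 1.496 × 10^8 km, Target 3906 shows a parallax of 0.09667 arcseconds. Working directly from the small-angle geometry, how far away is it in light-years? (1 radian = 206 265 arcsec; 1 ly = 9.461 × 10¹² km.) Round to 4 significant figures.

θ = 0.09667″ = 0.09667/206265 = 4.6867 × 10^-7 rad.
d = B/θ = (1.496 × 10^8) / (4.6867 × 10^-7) = 3.1920 × 10^14 km = (3.1920 × 10^14) / (9.461 × 10^12) ly = 33.739 ly.

33.74 ly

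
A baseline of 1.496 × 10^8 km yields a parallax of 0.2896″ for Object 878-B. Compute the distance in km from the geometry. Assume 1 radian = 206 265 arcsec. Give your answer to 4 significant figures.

1.066 × 10^14 km

θ = 0.2896″ = 0.2896/206265 = 1.4040 × 10^-6 rad.
d = B/θ = (1.496 × 10^8) / (1.4040 × 10^-6) = 1.0655 × 10^14 km.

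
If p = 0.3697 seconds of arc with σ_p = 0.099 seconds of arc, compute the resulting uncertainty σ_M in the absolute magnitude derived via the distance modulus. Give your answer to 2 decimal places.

σ_M = 0.58 mag

M = m − 5 log₁₀ d + 5 = m + 5 log₁₀ p + 5, so ∂M/∂p = 5/(p ln 10).
σ_M = (5/ln 10) · (σ_p/p) = 2.1715 × 0.099/0.3697 = 2.1715 × 0.26778 = 0.58148.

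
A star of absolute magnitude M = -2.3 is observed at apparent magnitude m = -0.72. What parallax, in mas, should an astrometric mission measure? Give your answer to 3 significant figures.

48.3 mas

m − M = -0.72 − (-2.3) = 1.58.
d = 10^((m−M)/5 + 1) = 10^1.316 = 20.701 pc.
p = 1/d = 1/20.701 = 0.048307 arcsec = 48.307 mas.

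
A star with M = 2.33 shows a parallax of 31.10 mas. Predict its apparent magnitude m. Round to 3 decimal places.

d = 1/p = 1/0.03110″ = 32.154 pc.
m − M = 5 log₁₀ d − 5 = 5 log₁₀(32.154) − 5 = 7.5362 − 5 = 2.5362.
m = M + (m − M) = 2.33 + 2.5362 = 4.866.

m = 4.866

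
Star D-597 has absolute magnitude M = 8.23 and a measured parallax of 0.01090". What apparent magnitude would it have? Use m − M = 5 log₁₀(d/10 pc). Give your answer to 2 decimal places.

d = 1/p = 1/0.01090″ = 91.743 pc.
m − M = 5 log₁₀ d − 5 = 5 log₁₀(91.743) − 5 = 9.8129 − 5 = 4.8129.
m = M + (m − M) = 8.23 + 4.8129 = 13.04.

m = 13.04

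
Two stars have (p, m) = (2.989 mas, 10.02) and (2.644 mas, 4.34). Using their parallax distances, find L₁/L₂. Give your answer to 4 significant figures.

L₁/L₂ = 0.004183

d₁ = 1/p₁ = 1/0.002989″ = 334.56 pc; d₂ = 1/p₂ = 1/0.002644″ = 378.21 pc.
M₁ = m₁ − 5 log₁₀ d₁ + 5 = 10.02 − 12.6224 + 5 = 2.3976.
M₂ = 4.34 − 12.8887 + 5 = -3.5487.
L₁/L₂ = 10^(0.4(M₂ − M₁)) = 10^(0.4 × (-5.9463)) = 10^(-2.37852) = 0.0041829.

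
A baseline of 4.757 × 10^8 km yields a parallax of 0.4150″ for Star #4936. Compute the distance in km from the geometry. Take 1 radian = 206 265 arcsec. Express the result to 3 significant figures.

2.36 × 10^14 km

θ = 0.4150″ = 0.4150/206265 = 2.0120 × 10^-6 rad.
d = B/θ = (4.757 × 10^8) / (2.0120 × 10^-6) = 2.3643 × 10^14 km.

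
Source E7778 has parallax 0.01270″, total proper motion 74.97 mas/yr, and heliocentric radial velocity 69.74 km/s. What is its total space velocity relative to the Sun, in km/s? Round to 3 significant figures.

75.1 km/s

d = 1/p = 1/0.01270″ = 78.74 pc.
μ = 74.97 mas/yr = 0.07497 ″/yr.
v_t = 4.740 μ d = 4.740 × 0.07497 × 78.74 = 27.981 km/s.
v = √(v_r² + v_t²) = √(69.74² + 27.981²) = √5646.6 = 75.144 km/s.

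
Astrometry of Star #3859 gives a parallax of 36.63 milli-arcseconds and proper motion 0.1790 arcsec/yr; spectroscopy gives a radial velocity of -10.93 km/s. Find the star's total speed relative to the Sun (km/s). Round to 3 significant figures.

d = 1/p = 1/0.03663″ = 27.3 pc.
v_t = 4.740 μ d = 4.740 × 0.1790 × 27.3 = 23.163 km/s.
v = √(v_r² + v_t²) = √((-10.93)² + 23.163²) = √655.989 = 25.612 km/s.

25.6 km/s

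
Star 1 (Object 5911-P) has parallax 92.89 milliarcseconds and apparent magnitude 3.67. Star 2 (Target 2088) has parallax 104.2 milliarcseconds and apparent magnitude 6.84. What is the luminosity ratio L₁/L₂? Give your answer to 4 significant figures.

d₁ = 1/p₁ = 1/0.09289″ = 10.765 pc; d₂ = 1/p₂ = 1/0.1042″ = 9.5969 pc.
M₁ = m₁ − 5 log₁₀ d₁ + 5 = 3.67 − 5.1601 + 5 = 3.5099.
M₂ = 6.84 − 4.9107 + 5 = 6.9293.
L₁/L₂ = 10^(0.4(M₂ − M₁)) = 10^(0.4 × 3.4194) = 10^1.36776 = 23.322.

L₁/L₂ = 23.32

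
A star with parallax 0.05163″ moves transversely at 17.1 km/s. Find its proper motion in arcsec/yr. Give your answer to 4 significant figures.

0.1863 arcsec/yr

d = 1/p = 1/0.05163″ = 19.369 pc.
μ = v_t / (4.74 d) = 17.1 / (4.74 × 19.369) = 17.1 / 91.809 = 0.18626 ″/yr.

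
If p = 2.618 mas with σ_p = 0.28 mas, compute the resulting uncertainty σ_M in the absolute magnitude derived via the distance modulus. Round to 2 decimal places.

M = m − 5 log₁₀ d + 5 = m + 5 log₁₀ p + 5, so ∂M/∂p = 5/(p ln 10).
σ_M = (5/ln 10) · (σ_p/p) = 2.1715 × 0.28/2.618 = 2.1715 × 0.10695 = 0.23224.

σ_M = 0.23 mag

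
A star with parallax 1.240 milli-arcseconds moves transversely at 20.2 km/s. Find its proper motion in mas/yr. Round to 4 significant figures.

5.284 mas/yr

d = 1/p = 1/0.001240″ = 806.45 pc.
μ = v_t / (4.74 d) = 20.2 / (4.74 × 806.45) = 20.2 / 3822.6 = 0.0052844 ″/yr = 5.2844 mas/yr.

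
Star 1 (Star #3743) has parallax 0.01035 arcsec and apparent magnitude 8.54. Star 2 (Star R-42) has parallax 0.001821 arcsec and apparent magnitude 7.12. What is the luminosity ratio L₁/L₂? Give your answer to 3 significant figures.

d₁ = 1/p₁ = 1/0.01035″ = 96.618 pc; d₂ = 1/p₂ = 1/0.001821″ = 549.15 pc.
M₁ = m₁ − 5 log₁₀ d₁ + 5 = 8.54 − 9.9253 + 5 = 3.6147.
M₂ = 7.12 − 13.6985 + 5 = -1.5785.
L₁/L₂ = 10^(0.4(M₂ − M₁)) = 10^(0.4 × (-5.1932)) = 10^(-2.07728) = 0.0083699.

L₁/L₂ = 0.00837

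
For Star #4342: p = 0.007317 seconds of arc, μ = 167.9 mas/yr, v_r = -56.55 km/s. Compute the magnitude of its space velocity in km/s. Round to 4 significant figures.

122.6 km/s

d = 1/p = 1/0.007317″ = 136.67 pc.
μ = 167.9 mas/yr = 0.1679 ″/yr.
v_t = 4.740 μ d = 4.740 × 0.1679 × 136.67 = 108.77 km/s.
v = √(v_r² + v_t²) = √((-56.55)² + 108.77²) = √15028.8 = 122.59 km/s.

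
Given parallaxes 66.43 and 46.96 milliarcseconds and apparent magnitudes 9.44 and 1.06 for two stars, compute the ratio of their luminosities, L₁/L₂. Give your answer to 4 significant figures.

d₁ = 1/p₁ = 1/0.06643″ = 15.053 pc; d₂ = 1/p₂ = 1/0.04696″ = 21.295 pc.
M₁ = m₁ − 5 log₁₀ d₁ + 5 = 9.44 − 5.8881 + 5 = 8.5519.
M₂ = 1.06 − 6.6414 + 5 = -0.5814.
L₁/L₂ = 10^(0.4(M₂ − M₁)) = 10^(0.4 × (-9.1333)) = 10^(-3.65332) = 0.00022217.

L₁/L₂ = 0.0002222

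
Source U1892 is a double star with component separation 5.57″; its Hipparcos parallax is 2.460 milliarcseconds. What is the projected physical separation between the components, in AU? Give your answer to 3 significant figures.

2260 AU

d = 1/p = 1/0.002460″ = 406.5 pc.
At distance d (pc), an angle of θ arcsec spans θ·d AU: s = 5.57 × 406.5 = 2264.2 AU.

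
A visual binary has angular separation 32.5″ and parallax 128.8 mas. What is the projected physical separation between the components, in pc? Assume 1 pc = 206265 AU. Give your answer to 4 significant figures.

0.001223 pc

d = 1/p = 1/0.1288″ = 7.764 pc.
At distance d (pc), an angle of θ arcsec spans θ·d AU: s = 32.5 × 7.764 = 252.33 AU.
= 252.33 / 206265 = 0.0012233 pc.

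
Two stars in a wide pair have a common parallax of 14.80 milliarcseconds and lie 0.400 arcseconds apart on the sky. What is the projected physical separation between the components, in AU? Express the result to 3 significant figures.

27.0 AU

d = 1/p = 1/0.01480″ = 67.568 pc.
At distance d (pc), an angle of θ arcsec spans θ·d AU: s = 0.400 × 67.568 = 27.027 AU.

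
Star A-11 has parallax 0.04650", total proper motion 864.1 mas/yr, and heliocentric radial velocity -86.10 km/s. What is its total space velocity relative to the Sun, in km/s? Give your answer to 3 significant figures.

d = 1/p = 1/0.04650″ = 21.505 pc.
μ = 864.1 mas/yr = 0.8641 ″/yr.
v_t = 4.740 μ d = 4.740 × 0.8641 × 21.505 = 88.081 km/s.
v = √(v_r² + v_t²) = √((-86.10)² + 88.081²) = √15171.5 = 123.17 km/s.

123 km/s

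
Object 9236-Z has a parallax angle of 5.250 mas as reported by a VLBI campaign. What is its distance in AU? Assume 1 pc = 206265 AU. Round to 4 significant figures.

3.929 × 10^7 AU

p = 5.250 mas = 0.005250 arcsec.
d = 1/p = 1/0.005250 = 190.48 pc.
In AU: 190.48 × 206265 = 3.9289 × 10^7 AU.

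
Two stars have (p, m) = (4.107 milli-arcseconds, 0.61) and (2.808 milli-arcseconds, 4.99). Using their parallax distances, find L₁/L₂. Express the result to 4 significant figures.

L₁/L₂ = 26.41

d₁ = 1/p₁ = 1/0.004107″ = 243.49 pc; d₂ = 1/p₂ = 1/0.002808″ = 356.13 pc.
M₁ = m₁ − 5 log₁₀ d₁ + 5 = 0.61 − 11.9324 + 5 = -6.3224.
M₂ = 4.99 − 12.7580 + 5 = -2.7680.
L₁/L₂ = 10^(0.4(M₂ − M₁)) = 10^(0.4 × 3.5544) = 10^1.42176 = 26.409.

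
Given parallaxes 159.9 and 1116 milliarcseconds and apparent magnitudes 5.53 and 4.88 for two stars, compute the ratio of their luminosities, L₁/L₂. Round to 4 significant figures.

L₁/L₂ = 26.77

d₁ = 1/p₁ = 1/0.1599″ = 6.2539 pc; d₂ = 1/p₂ = 1/1.116″ = 0.89606 pc.
M₁ = m₁ − 5 log₁₀ d₁ + 5 = 5.53 − 3.9808 + 5 = 6.5492.
M₂ = 4.88 − (-0.2383) + 5 = 10.1183.
L₁/L₂ = 10^(0.4(M₂ − M₁)) = 10^(0.4 × 3.5691) = 10^1.42764 = 26.769.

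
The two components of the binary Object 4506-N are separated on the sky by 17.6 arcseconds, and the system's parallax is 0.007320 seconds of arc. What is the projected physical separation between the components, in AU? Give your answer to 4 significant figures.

d = 1/p = 1/0.007320″ = 136.61 pc.
At distance d (pc), an angle of θ arcsec spans θ·d AU: s = 17.6 × 136.61 = 2404.3 AU.

2404 AU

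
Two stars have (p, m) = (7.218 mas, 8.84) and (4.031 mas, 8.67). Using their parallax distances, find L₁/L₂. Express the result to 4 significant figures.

d₁ = 1/p₁ = 1/0.007218″ = 138.54 pc; d₂ = 1/p₂ = 1/0.004031″ = 248.08 pc.
M₁ = m₁ − 5 log₁₀ d₁ + 5 = 8.84 − 10.7079 + 5 = 3.1321.
M₂ = 8.67 − 11.9730 + 5 = 1.6970.
L₁/L₂ = 10^(0.4(M₂ − M₁)) = 10^(0.4 × (-1.4351)) = 10^(-0.57404) = 0.26666.

L₁/L₂ = 0.2667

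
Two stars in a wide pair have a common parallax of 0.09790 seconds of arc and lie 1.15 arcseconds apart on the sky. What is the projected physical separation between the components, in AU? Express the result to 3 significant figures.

11.7 AU

d = 1/p = 1/0.09790″ = 10.215 pc.
At distance d (pc), an angle of θ arcsec spans θ·d AU: s = 1.15 × 10.215 = 11.747 AU.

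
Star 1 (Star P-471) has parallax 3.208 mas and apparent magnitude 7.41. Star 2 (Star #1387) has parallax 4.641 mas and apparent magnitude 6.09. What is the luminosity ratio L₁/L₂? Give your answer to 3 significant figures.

d₁ = 1/p₁ = 1/0.003208″ = 311.72 pc; d₂ = 1/p₂ = 1/0.004641″ = 215.47 pc.
M₁ = m₁ − 5 log₁₀ d₁ + 5 = 7.41 − 12.4688 + 5 = -0.0588.
M₂ = 6.09 − 11.6669 + 5 = -0.5769.
L₁/L₂ = 10^(0.4(M₂ − M₁)) = 10^(0.4 × (-0.5181)) = 10^(-0.20724) = 0.62053.

L₁/L₂ = 0.621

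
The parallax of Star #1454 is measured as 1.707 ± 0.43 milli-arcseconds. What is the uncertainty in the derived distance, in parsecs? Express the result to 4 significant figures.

d = 1/p, so σ_d = σ_p / p².
σ_d = 0.000430 / (0.001707)² = 0.000430 / 0.0000029138 = 147.57 pc.

147.6 pc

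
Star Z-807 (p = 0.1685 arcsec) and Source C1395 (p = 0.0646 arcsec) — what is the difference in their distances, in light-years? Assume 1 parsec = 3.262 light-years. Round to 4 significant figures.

31.14 ly

d_A = 1/0.1685″ = 5.9347 pc; d_B = 1/0.06460″ = 15.48 pc.
|d_B − d_A| = |15.48 − 5.9347| = 9.5453 pc = 9.5453 × 3.262 ly = 31.137 ly.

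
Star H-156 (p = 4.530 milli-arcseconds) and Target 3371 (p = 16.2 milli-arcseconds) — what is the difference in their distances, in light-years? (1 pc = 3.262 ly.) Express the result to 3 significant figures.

519 ly

d_A = 1/0.004530″ = 220.75 pc; d_B = 1/0.01620″ = 61.728 pc.
|d_B − d_A| = |61.728 − 220.75| = 159.02 pc = 159.02 × 3.262 ly = 518.72 ly.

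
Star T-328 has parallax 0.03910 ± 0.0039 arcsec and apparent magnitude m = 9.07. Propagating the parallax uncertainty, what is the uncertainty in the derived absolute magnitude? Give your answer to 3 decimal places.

σ_M = 0.217 mag

M = m − 5 log₁₀ d + 5 = m + 5 log₁₀ p + 5, so ∂M/∂p = 5/(p ln 10).
σ_M = (5/ln 10) · (σ_p/p) = 2.1715 × 0.0039/0.03910 = 2.1715 × 0.099744 = 0.21659.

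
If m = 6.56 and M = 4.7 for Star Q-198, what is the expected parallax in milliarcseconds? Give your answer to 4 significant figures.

m − M = 6.56 − 4.7 = 1.86.
d = 10^((m−M)/5 + 1) = 10^1.372 = 23.55 pc.
p = 1/d = 1/23.55 = 0.042463 arcsec = 42.463 mas.

42.46 mas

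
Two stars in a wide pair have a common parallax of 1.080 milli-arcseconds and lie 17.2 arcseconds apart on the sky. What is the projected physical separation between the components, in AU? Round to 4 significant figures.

15930 AU

d = 1/p = 1/0.001080″ = 925.93 pc.
At distance d (pc), an angle of θ arcsec spans θ·d AU: s = 17.2 × 925.93 = 15926 AU.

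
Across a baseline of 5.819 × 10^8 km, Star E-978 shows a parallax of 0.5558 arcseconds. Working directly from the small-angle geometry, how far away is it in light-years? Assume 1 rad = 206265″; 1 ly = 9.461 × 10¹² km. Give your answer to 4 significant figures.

22.83 ly

θ = 0.5558″ = 0.5558/206265 = 2.6946 × 10^-6 rad.
d = B/θ = (5.819 × 10^8) / (2.6946 × 10^-6) = 2.1595 × 10^14 km = (2.1595 × 10^14) / (9.461 × 10^12) ly = 22.825 ly.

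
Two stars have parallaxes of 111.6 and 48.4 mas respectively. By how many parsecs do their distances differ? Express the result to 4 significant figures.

d_A = 1/0.1116″ = 8.9606 pc; d_B = 1/0.04840″ = 20.661 pc.
|d_B − d_A| = |20.661 − 8.9606| = 11.7 pc.

11.70 pc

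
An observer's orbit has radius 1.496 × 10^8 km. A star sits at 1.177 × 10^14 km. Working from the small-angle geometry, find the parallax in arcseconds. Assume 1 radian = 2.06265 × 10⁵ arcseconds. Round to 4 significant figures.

0.2622 arcsec

θ ≈ B/d = (1.496 × 10^8) / (1.177 × 10^14) = 1.2710 × 10^-6 rad.
In arcseconds: 1.2710 × 10^-6 × 206265 = 0.26216″.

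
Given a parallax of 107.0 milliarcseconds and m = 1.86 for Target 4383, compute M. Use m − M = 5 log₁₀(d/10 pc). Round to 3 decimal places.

M = 2.007

d = 1/p = 1/0.1070″ = 9.3458 pc.
m − M = 5 log₁₀(9.3458) − 5 = 4.8531 − 5 = -0.1469.
M = m − (m − M) = 1.86 − (-0.1469) = 2.007.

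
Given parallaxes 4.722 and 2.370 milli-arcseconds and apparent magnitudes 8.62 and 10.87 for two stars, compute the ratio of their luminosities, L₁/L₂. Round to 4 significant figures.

d₁ = 1/p₁ = 1/0.004722″ = 211.77 pc; d₂ = 1/p₂ = 1/0.002370″ = 421.94 pc.
M₁ = m₁ − 5 log₁₀ d₁ + 5 = 8.62 − 11.6293 + 5 = 1.9907.
M₂ = 10.87 − 13.1263 + 5 = 2.7437.
L₁/L₂ = 10^(0.4(M₂ − M₁)) = 10^(0.4 × 0.7530) = 10^0.30120 = 2.0008.

L₁/L₂ = 2.001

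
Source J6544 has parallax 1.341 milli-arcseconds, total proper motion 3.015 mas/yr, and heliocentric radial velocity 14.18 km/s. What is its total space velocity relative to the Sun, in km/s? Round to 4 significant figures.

17.74 km/s

d = 1/p = 1/0.001341″ = 745.71 pc.
μ = 3.015 mas/yr = 0.003015 ″/yr.
v_t = 4.740 μ d = 4.740 × 0.003015 × 745.71 = 10.657 km/s.
v = √(v_r² + v_t²) = √(14.18² + 10.657²) = √314.644 = 17.738 km/s.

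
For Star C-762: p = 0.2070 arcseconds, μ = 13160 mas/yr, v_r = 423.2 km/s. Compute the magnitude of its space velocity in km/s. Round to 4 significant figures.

d = 1/p = 1/0.2070″ = 4.8309 pc.
μ = 13160 mas/yr = 13.16 ″/yr.
v_t = 4.740 μ d = 4.740 × 13.16 × 4.8309 = 301.34 km/s.
v = √(v_r² + v_t²) = √(423.2² + 301.34²) = √269904 = 519.52 km/s.

519.5 km/s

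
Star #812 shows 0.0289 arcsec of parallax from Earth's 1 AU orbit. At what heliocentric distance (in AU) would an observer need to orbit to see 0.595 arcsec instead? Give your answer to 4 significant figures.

Parallax scales linearly with baseline: p ∝ B, so B = p_target / p_Earth × 1 AU.
B = 0.595 / 0.0289 = 20.588 AU.

20.59 AU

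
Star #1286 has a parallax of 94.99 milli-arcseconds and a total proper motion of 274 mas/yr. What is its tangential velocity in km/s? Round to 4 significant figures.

13.67 km/s

d = 1/p = 1/0.09499″ = 10.527 pc.
μ = 274 mas/yr = 0.274 ″/yr.
v_t = 4.74 × μ × d = 4.74 × 0.274 × 10.527 = 13.672 km/s.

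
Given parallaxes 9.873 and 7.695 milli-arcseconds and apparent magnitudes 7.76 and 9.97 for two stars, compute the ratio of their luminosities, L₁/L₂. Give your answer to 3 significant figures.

L₁/L₂ = 4.65

d₁ = 1/p₁ = 1/0.009873″ = 101.29 pc; d₂ = 1/p₂ = 1/0.007695″ = 129.95 pc.
M₁ = m₁ − 5 log₁₀ d₁ + 5 = 7.76 − 10.0278 + 5 = 2.7322.
M₂ = 9.97 − 10.5689 + 5 = 4.4011.
L₁/L₂ = 10^(0.4(M₂ − M₁)) = 10^(0.4 × 1.6689) = 10^0.66756 = 4.6511.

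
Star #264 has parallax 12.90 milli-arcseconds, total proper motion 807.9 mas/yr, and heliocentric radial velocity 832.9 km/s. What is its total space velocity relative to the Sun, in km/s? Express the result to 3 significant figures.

884 km/s

d = 1/p = 1/0.01290″ = 77.519 pc.
μ = 807.9 mas/yr = 0.8079 ″/yr.
v_t = 4.740 μ d = 4.740 × 0.8079 × 77.519 = 296.85 km/s.
v = √(v_r² + v_t²) = √(832.9² + 296.85²) = √781842 = 884.22 km/s.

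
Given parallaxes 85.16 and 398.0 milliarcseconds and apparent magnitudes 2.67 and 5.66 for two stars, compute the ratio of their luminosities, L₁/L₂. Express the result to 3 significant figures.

d₁ = 1/p₁ = 1/0.08516″ = 11.743 pc; d₂ = 1/p₂ = 1/0.3980″ = 2.5126 pc.
M₁ = m₁ − 5 log₁₀ d₁ + 5 = 2.67 − 5.3489 + 5 = 2.3211.
M₂ = 5.66 − 2.0006 + 5 = 8.6594.
L₁/L₂ = 10^(0.4(M₂ − M₁)) = 10^(0.4 × 6.3383) = 10^2.53532 = 343.02.

L₁/L₂ = 343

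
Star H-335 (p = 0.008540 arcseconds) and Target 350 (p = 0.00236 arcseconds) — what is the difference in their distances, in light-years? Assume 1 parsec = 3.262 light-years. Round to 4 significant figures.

1000 ly

d_A = 1/0.008540″ = 117.1 pc; d_B = 1/0.002360″ = 423.73 pc.
|d_B − d_A| = |423.73 − 117.1| = 306.63 pc = 306.63 × 3.262 ly = 1000.2 ly.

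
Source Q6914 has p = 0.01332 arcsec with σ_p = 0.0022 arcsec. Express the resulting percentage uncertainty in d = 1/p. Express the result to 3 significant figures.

For d = 1/p, |σ_d/d| = |σ_p/p|.
σ_p/p = 0.0022 / 0.01332 = 0.16517 = 16.517%.

16.5%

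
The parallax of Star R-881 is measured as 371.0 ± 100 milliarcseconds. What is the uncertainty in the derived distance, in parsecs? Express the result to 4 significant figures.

0.7265 pc

d = 1/p, so σ_d = σ_p / p².
σ_d = 0.100 / (0.3710)² = 0.100 / 0.13764 = 0.72653 pc.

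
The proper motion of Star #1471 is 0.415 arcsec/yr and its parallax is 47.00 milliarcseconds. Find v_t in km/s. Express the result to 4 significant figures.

41.85 km/s

d = 1/p = 1/0.04700″ = 21.277 pc.
v_t = 4.74 × μ × d = 4.74 × 0.415 × 21.277 = 41.854 km/s.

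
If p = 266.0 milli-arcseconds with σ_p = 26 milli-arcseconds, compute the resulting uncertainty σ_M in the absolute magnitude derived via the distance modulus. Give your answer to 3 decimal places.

M = m − 5 log₁₀ d + 5 = m + 5 log₁₀ p + 5, so ∂M/∂p = 5/(p ln 10).
σ_M = (5/ln 10) · (σ_p/p) = 2.1715 × 26/266.0 = 2.1715 × 0.097744 = 0.21225.

σ_M = 0.212 mag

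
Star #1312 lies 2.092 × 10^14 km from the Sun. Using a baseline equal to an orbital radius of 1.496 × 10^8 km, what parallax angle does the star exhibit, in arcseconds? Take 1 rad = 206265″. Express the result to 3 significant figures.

θ ≈ B/d = (1.496 × 10^8) / (2.092 × 10^14) = 7.1511 × 10^-7 rad.
In arcseconds: 7.1511 × 10^-7 × 206265 = 0.1475″.

0.148 arcsec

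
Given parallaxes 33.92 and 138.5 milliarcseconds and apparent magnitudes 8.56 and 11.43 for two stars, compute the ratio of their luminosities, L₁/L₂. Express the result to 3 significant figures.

d₁ = 1/p₁ = 1/0.03392″ = 29.481 pc; d₂ = 1/p₂ = 1/0.1385″ = 7.2202 pc.
M₁ = m₁ − 5 log₁₀ d₁ + 5 = 8.56 − 7.3477 + 5 = 6.2123.
M₂ = 11.43 − 4.2927 + 5 = 12.1373.
L₁/L₂ = 10^(0.4(M₂ − M₁)) = 10^(0.4 × 5.9250) = 10^2.37000 = 234.42.

L₁/L₂ = 234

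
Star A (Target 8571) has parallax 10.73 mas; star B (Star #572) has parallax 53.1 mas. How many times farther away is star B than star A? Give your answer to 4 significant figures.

Since d = 1/p, d_B/d_A = p_A/p_B.
= 10.73 / 53.1 = 0.20207.

0.2021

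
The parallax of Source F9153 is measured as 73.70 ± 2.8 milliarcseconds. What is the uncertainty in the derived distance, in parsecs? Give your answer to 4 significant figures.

d = 1/p, so σ_d = σ_p / p².
σ_d = 0.00280 / (0.07370)² = 0.00280 / 0.0054317 = 0.51549 pc.

0.5155 pc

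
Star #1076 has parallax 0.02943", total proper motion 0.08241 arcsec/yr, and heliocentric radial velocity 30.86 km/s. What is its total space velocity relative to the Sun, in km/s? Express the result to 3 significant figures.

33.6 km/s

d = 1/p = 1/0.02943″ = 33.979 pc.
v_t = 4.740 μ d = 4.740 × 0.08241 × 33.979 = 13.273 km/s.
v = √(v_r² + v_t²) = √(30.86² + 13.273²) = √1128.51 = 33.593 km/s.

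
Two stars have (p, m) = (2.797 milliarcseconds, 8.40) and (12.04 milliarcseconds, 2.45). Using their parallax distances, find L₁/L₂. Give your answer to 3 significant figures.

d₁ = 1/p₁ = 1/0.002797″ = 357.53 pc; d₂ = 1/p₂ = 1/0.01204″ = 83.056 pc.
M₁ = m₁ − 5 log₁₀ d₁ + 5 = 8.40 − 12.7666 + 5 = 0.6334.
M₂ = 2.45 − 9.5969 + 5 = -2.1469.
L₁/L₂ = 10^(0.4(M₂ − M₁)) = 10^(0.4 × (-2.7803)) = 10^(-1.11212) = 0.077247.

L₁/L₂ = 0.0772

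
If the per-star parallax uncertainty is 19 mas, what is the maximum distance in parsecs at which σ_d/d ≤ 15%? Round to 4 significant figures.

7.895 pc

σ_d/d = σ_p/p, so the condition is σ_p/p ≤ 0.15, i.e. p ≥ σ_p/0.15.
p_min = 19/0.15 = 126.67 mas = 0.12667 arcsec.
d_max = 1/p_min = 1/0.12667 = 7.8945 pc.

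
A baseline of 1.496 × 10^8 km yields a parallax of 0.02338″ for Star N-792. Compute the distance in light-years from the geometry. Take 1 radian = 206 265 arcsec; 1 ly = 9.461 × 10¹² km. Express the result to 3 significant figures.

140 ly

θ = 0.02338″ = 0.02338/206265 = 1.1335 × 10^-7 rad.
d = B/θ = (1.496 × 10^8) / (1.1335 × 10^-7) = 1.3198 × 10^15 km = (1.3198 × 10^15) / (9.461 × 10^12) ly = 139.5 ly.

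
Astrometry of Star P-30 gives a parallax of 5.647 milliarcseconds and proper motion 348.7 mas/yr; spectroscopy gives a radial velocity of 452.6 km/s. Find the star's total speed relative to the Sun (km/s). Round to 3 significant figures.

d = 1/p = 1/0.005647″ = 177.09 pc.
μ = 348.7 mas/yr = 0.3487 ″/yr.
v_t = 4.740 μ d = 4.740 × 0.3487 × 177.09 = 292.7 km/s.
v = √(v_r² + v_t²) = √(452.6² + 292.7²) = √290520 = 539 km/s.

539 km/s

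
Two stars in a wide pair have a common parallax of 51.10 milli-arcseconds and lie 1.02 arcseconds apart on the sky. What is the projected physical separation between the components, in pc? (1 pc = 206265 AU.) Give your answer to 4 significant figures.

d = 1/p = 1/0.05110″ = 19.569 pc.
At distance d (pc), an angle of θ arcsec spans θ·d AU: s = 1.02 × 19.569 = 19.96 AU.
= 19.96 / 206265 = 9.6769 × 10^-5 pc.

9.677 × 10^-5 pc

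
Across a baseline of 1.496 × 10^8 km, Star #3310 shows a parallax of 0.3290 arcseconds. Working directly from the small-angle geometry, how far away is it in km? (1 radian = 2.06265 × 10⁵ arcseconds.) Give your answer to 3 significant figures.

θ = 0.3290″ = 0.3290/206265 = 1.5950 × 10^-6 rad.
d = B/θ = (1.496 × 10^8) / (1.5950 × 10^-6) = 9.3793 × 10^13 km.

9.38 × 10^13 km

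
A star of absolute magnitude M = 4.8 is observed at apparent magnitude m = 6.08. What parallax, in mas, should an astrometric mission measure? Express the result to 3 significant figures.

55.5 mas

m − M = 6.08 − 4.8 = 1.28.
d = 10^((m−M)/5 + 1) = 10^1.256 = 18.03 pc.
p = 1/d = 1/18.03 = 0.055463 arcsec = 55.463 mas.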